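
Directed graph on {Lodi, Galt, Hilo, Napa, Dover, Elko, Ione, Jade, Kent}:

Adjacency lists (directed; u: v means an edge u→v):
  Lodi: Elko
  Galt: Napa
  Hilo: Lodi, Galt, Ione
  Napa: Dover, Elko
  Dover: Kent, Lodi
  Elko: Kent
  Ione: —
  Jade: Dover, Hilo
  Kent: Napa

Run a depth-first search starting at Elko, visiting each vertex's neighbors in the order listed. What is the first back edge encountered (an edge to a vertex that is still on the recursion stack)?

Dover->Kent

DFS from Elko (visiting each vertex's neighbors in the order listed); mark gray on enter, black on exit:
Elko gray
  Kent gray
    Napa gray
      Dover gray
        Dover→Kent: Kent is gray → back edge
First back edge: Dover → Kent.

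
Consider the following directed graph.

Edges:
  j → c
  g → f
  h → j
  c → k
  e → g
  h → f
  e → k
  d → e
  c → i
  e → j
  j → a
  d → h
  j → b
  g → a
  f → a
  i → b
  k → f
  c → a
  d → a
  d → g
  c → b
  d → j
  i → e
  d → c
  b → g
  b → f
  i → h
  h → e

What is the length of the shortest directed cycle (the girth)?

4

For each vertex v, BFS finds the shortest path from v back to v.
The shortest such closed walk is h → j → c → i → h, length 4.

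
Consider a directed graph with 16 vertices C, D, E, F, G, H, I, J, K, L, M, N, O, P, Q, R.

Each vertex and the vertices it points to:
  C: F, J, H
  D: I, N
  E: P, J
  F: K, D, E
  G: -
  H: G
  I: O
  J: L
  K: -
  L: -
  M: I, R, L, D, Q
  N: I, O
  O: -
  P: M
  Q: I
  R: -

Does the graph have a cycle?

No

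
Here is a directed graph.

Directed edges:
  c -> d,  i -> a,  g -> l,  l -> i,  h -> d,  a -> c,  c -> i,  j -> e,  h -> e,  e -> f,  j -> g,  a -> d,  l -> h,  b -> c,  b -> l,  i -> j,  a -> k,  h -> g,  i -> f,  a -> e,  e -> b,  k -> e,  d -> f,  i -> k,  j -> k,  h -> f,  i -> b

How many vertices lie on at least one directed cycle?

A vertex is on a directed cycle iff it belongs to a strongly connected component of size ≥ 2 (or has a self-loop).
The vertices on cycles are {a, b, c, e, g, h, i, j, k, l} — 10 in total.

10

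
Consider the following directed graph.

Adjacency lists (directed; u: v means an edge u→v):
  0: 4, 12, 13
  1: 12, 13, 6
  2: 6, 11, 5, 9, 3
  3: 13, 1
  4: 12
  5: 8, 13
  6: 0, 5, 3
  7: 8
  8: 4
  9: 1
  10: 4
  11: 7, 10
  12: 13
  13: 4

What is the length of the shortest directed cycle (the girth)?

For each vertex v, BFS finds the shortest path from v back to v.
The shortest such closed walk is 6 → 3 → 1 → 6, length 3.

3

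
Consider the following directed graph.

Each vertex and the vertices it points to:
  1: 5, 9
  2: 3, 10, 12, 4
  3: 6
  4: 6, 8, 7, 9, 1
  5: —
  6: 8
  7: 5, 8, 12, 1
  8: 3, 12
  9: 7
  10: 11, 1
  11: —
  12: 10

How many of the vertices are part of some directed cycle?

8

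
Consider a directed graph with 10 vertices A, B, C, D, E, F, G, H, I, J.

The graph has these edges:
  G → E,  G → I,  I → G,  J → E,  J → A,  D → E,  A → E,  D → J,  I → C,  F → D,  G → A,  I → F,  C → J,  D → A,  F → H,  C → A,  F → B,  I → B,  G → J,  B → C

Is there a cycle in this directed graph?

Yes

DFS with white/gray/black marking, starting from A:
A gray
  E gray
  E black
A black
B gray
  C gray
    C→A: A black — skip
    J gray
      J→E: E black — skip
      J→A: A black — skip
    J black
  C black
B black
D gray
  D→A: A black — skip
  D→E: E black — skip
  D→J: J black — skip
D black
F gray
  F→B: B black — skip
  F→D: D black — skip
  H gray
  H black
F black
G gray
  G→J: J black — skip
  G→E: E black — skip
  I gray
    I→C: C black — skip
    I→B: B black — skip
    I→F: F black — skip
    I→G: G is gray → back edge
Back edge found, so a cycle exists: G → I → G.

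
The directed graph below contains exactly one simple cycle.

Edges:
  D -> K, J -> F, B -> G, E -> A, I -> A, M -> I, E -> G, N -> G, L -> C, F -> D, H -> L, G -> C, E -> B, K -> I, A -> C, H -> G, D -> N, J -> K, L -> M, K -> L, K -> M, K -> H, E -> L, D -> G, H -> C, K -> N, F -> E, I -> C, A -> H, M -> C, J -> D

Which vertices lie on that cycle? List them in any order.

A, H, I, L, M

DFS with gray/black marking from I:
I gray
  A gray
    H gray
      G gray
        C gray
        C black
      G black
      H→C: C black — skip
      L gray
        L→C: C black — skip
        M gray
          M→C: C black — skip
          M→I: I is gray → back edge
Back edge closes the cycle I → A → H → L → M → I; its vertices are {A, H, I, L, M}.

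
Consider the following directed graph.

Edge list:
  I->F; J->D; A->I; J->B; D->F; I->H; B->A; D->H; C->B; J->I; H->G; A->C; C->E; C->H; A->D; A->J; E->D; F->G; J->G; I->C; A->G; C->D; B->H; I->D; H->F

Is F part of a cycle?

No

F lies on a cycle iff there is a path from F back to itself.
Exploring from F, it never reaches itself; equivalently, its strongly connected component is a singleton.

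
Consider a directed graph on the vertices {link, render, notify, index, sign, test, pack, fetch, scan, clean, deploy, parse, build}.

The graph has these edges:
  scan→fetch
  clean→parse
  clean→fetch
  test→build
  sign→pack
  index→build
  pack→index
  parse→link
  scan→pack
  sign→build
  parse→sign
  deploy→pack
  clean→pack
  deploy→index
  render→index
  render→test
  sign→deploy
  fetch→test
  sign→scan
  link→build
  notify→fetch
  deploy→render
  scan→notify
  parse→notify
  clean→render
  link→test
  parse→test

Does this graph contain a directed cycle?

DFS with white/gray/black marking, starting from link:
link gray
  test gray
    build gray
    build black
  test black
  link→build: build black — skip
link black
render gray
  index gray
    index→build: build black — skip
  index black
  render→test: test black — skip
render black
notify gray
  fetch gray
    fetch→test: test black — skip
  fetch black
notify black
sign gray
  scan gray
    scan→fetch: fetch black — skip
    pack gray
      pack→index: index black — skip
    pack black
    scan→notify: notify black — skip
  scan black
  deploy gray
    deploy→pack: pack black — skip
    deploy→index: index black — skip
    deploy→render: render black — skip
  deploy black
  sign→pack: pack black — skip
  sign→build: build black — skip
sign black
clean gray
  parse gray
    parse→test: test black — skip
    parse→link: link black — skip
    parse→notify: notify black — skip
    parse→sign: sign black — skip
  parse black
  clean→fetch: fetch black — skip
  clean→pack: pack black — skip
  clean→render: render black — skip
clean black
Every edge goes to a white or black vertex — no back edge, so the graph is acyclic.

No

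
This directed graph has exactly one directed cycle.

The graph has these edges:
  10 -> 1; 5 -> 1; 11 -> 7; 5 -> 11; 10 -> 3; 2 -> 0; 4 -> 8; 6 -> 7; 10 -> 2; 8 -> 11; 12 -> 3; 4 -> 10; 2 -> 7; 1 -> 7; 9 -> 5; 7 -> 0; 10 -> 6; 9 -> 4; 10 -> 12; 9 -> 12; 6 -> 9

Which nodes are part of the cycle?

DFS with gray/black marking from 9:
9 gray
  5 gray
    11 gray
      7 gray
        0 gray
        0 black
      7 black
    11 black
    1 gray
      1→7: 7 black — skip
    1 black
  5 black
  12 gray
    3 gray
    3 black
  12 black
  4 gray
    8 gray
      8→11: 11 black — skip
    8 black
    10 gray
      10→12: 12 black — skip
      10→1: 1 black — skip
      2 gray
        2→0: 0 black — skip
        2→7: 7 black — skip
      2 black
      6 gray
        6→9: 9 is gray → back edge
Back edge closes the cycle 9 → 4 → 10 → 6 → 9; its vertices are {4, 6, 9, 10}.

4, 6, 9, 10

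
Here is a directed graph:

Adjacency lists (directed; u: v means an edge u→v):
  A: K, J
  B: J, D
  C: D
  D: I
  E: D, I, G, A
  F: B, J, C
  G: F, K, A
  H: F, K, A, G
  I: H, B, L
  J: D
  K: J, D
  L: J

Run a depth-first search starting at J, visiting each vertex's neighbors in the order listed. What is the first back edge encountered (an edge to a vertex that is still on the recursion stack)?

B->J

DFS from J (visiting each vertex's neighbors in the order listed); mark gray on enter, black on exit:
J gray
  D gray
    I gray
      H gray
        F gray
          B gray
            B→J: J is gray → back edge
First back edge: B → J.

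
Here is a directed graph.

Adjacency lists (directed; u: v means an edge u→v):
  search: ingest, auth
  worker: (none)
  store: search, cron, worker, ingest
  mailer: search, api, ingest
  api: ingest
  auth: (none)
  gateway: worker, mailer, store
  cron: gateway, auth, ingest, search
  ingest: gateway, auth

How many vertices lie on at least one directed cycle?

A vertex is on a directed cycle iff it belongs to a strongly connected component of size ≥ 2 (or has a self-loop).
The vertices on cycles are {api, cron, store, ingest, mailer, search, gateway} — 7 in total.

7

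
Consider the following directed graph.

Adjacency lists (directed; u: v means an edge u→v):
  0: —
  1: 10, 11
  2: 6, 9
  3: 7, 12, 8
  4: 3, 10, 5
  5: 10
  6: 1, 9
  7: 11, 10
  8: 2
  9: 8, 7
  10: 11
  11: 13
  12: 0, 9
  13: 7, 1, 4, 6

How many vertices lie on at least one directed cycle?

13

A vertex is on a directed cycle iff it belongs to a strongly connected component of size ≥ 2 (or has a self-loop).
The vertices on cycles are {1, 2, 3, 4, 5, 6, 7, 8, 9, 10, 11, 12, 13} — 13 in total.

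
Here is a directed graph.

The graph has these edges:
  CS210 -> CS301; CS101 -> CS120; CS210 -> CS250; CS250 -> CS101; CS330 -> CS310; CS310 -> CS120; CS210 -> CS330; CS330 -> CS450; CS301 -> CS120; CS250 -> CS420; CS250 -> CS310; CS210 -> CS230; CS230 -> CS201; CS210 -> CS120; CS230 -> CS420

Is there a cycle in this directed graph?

DFS with white/gray/black marking, starting from CS120:
CS120 gray
CS120 black
CS330 gray
  CS310 gray
    CS310→CS120: CS120 black — skip
  CS310 black
  CS450 gray
  CS450 black
CS330 black
CS210 gray
  CS301 gray
    CS301→CS120: CS120 black — skip
  CS301 black
  CS250 gray
    CS420 gray
    CS420 black
    CS250→CS310: CS310 black — skip
    CS101 gray
      CS101→CS120: CS120 black — skip
    CS101 black
  CS250 black
  CS210→CS120: CS120 black — skip
  CS230 gray
    CS201 gray
    CS201 black
    CS230→CS420: CS420 black — skip
  CS230 black
  CS210→CS330: CS330 black — skip
CS210 black
Every edge goes to a white or black vertex — no back edge, so the graph is acyclic.

No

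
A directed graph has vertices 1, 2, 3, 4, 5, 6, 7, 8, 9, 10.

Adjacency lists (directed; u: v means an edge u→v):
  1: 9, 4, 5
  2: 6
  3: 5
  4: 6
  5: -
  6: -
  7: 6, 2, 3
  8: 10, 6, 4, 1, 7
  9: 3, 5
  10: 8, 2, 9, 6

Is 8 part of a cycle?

Yes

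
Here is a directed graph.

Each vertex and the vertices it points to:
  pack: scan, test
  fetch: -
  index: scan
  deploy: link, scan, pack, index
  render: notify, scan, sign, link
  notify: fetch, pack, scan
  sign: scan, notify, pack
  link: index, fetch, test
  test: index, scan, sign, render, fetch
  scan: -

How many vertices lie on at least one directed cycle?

6

A vertex is on a directed cycle iff it belongs to a strongly connected component of size ≥ 2 (or has a self-loop).
The vertices on cycles are {link, pack, sign, test, notify, render} — 6 in total.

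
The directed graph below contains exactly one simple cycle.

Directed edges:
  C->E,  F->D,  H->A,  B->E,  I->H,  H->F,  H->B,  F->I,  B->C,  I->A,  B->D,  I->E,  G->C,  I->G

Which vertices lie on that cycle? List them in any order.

DFS with gray/black marking from H:
H gray
  A gray
  A black
  F gray
    I gray
      I→H: H is gray → back edge
Back edge closes the cycle H → F → I → H; its vertices are {F, H, I}.

F, H, I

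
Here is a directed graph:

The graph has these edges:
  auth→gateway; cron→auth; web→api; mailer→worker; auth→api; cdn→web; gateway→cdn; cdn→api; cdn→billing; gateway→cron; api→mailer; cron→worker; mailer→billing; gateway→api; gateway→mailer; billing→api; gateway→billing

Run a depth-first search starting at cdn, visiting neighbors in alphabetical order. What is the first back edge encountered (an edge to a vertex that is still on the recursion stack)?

billing->api

DFS from cdn (visiting neighbors in alphabetical order); mark gray on enter, black on exit:
cdn gray
  api gray
    mailer gray
      billing gray
        billing→api: api is gray → back edge
First back edge: billing → api.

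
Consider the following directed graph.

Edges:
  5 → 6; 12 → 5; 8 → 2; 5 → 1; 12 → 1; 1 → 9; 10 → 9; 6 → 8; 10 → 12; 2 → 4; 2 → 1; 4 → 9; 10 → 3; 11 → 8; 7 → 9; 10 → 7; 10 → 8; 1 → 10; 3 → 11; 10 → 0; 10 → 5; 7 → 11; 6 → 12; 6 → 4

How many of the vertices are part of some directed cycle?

10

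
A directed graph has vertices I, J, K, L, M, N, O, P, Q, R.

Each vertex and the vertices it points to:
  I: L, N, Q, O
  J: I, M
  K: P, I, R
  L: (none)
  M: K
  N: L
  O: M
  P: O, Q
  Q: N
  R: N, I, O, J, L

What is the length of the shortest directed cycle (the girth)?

For each vertex v, BFS finds the shortest path from v back to v.
The shortest such closed walk is K → I → O → M → K, length 4.

4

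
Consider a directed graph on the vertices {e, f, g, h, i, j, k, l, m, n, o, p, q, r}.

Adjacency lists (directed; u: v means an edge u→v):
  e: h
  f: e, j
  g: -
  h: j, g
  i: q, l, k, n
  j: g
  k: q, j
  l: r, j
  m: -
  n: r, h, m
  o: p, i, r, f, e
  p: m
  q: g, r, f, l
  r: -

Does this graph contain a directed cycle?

No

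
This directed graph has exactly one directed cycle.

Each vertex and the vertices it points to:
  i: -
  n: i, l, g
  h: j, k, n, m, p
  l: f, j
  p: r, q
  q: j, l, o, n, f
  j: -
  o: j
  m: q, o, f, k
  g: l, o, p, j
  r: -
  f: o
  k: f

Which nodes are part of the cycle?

g, n, p, q

DFS with gray/black marking from n:
n gray
  i gray
  i black
  l gray
    f gray
      o gray
        j gray
        j black
      o black
    f black
    l→j: j black — skip
  l black
  g gray
    g→l: l black — skip
    g→o: o black — skip
    p gray
      r gray
      r black
      q gray
        q→j: j black — skip
        q→l: l black — skip
        q→o: o black — skip
        q→n: n is gray → back edge
Back edge closes the cycle n → g → p → q → n; its vertices are {g, n, p, q}.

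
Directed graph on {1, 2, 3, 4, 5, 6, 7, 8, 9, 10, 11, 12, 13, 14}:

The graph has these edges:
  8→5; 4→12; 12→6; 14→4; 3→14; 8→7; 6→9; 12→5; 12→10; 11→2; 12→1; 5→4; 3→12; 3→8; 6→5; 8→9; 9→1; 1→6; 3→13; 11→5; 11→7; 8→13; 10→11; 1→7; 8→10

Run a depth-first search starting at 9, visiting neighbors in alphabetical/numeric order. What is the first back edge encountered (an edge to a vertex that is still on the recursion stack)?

12→1

DFS from 9 (visiting neighbors in alphabetical/numeric order); mark gray on enter, black on exit:
9 gray
  1 gray
    6 gray
      5 gray
        4 gray
          12 gray
            12→1: 1 is gray → back edge
First back edge: 12 → 1.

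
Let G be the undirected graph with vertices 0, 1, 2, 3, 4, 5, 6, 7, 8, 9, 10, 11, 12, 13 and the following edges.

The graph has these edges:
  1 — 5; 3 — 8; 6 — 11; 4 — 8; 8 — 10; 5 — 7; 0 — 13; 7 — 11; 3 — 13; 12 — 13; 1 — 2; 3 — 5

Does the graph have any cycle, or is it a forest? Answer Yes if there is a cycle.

No

DFS, tracking each vertex's parent; an edge to a visited non-parent vertex closes a cycle.
Start from 6:
visit 6 (parent –)
  visit 11 (parent 6)
    11–6: parent, skip
    visit 7 (parent 11)
      7–11: parent, skip
      visit 5 (parent 7)
        visit 1 (parent 5)
          visit 2 (parent 1)
            2–1: parent, skip
          1–5: parent, skip
        visit 3 (parent 5)
          3–5: parent, skip
          visit 8 (parent 3)
            visit 10 (parent 8)
              10–8: parent, skip
            visit 4 (parent 8)
              4–8: parent, skip
            8–3: parent, skip
          visit 13 (parent 3)
            13–3: parent, skip
            visit 0 (parent 13)
              0–13: parent, skip
            visit 12 (parent 13)
              12–13: parent, skip
        5–7: parent, skip
visit 9 (parent –)
No non-parent visited neighbor found — the graph is a forest.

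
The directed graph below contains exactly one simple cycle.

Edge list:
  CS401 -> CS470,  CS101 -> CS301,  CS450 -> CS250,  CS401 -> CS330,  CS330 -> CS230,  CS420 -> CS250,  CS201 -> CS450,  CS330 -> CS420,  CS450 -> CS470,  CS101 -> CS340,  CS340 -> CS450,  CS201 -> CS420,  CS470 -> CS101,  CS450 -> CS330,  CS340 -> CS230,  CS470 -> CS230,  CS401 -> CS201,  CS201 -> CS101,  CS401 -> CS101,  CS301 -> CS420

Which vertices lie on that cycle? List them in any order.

DFS with gray/black marking from CS101:
CS101 gray
  CS301 gray
    CS420 gray
      CS250 gray
      CS250 black
    CS420 black
  CS301 black
  CS340 gray
    CS230 gray
    CS230 black
    CS450 gray
      CS330 gray
        CS330→CS420: CS420 black — skip
        CS330→CS230: CS230 black — skip
      CS330 black
      CS470 gray
        CS470→CS101: CS101 is gray → back edge
Back edge closes the cycle CS101 → CS340 → CS450 → CS470 → CS101; its vertices are {CS101, CS340, CS450, CS470}.

CS101, CS340, CS450, CS470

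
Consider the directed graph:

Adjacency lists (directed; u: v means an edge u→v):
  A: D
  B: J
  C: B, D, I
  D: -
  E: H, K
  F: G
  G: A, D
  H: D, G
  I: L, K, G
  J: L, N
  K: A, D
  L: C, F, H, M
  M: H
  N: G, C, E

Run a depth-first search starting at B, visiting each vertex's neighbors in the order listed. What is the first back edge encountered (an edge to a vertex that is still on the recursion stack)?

DFS from B (visiting each vertex's neighbors in the order listed); mark gray on enter, black on exit:
B gray
  J gray
    L gray
      C gray
        C→B: B is gray → back edge
First back edge: C → B.

C->B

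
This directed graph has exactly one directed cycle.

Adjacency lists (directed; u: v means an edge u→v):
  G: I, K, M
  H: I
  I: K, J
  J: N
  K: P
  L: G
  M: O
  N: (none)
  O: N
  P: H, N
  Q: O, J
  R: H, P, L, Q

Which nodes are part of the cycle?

H, I, K, P

DFS with gray/black marking from P:
P gray
  H gray
    I gray
      K gray
        K→P: P is gray → back edge
Back edge closes the cycle P → H → I → K → P; its vertices are {H, I, K, P}.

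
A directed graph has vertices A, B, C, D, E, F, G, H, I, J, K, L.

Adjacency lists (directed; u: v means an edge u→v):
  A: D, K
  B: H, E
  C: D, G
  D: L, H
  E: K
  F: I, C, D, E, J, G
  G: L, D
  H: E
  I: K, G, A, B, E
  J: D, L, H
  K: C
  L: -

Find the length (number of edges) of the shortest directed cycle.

For each vertex v, BFS finds the shortest path from v back to v.
The shortest such closed walk is K → C → D → H → E → K, length 5.

5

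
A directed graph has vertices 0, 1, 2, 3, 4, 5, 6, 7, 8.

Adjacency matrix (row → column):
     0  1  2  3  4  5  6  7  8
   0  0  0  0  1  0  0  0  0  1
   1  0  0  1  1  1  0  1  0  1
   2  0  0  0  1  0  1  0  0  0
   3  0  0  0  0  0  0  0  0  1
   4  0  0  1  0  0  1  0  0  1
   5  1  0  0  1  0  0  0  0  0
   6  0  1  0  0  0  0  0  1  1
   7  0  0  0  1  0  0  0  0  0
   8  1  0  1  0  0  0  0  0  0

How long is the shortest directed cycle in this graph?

For each vertex v, BFS finds the shortest path from v back to v.
The shortest such closed walk is 6 → 1 → 6, length 2.

2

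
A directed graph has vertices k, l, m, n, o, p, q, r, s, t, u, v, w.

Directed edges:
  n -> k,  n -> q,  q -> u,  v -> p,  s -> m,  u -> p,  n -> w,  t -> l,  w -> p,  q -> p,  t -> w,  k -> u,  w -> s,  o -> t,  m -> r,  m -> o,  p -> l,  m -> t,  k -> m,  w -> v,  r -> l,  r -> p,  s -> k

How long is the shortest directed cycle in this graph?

4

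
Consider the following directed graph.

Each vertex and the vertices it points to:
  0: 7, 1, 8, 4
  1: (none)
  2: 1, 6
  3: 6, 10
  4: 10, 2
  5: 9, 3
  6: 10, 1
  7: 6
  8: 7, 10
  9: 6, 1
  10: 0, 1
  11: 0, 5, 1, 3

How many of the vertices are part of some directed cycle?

7

A vertex is on a directed cycle iff it belongs to a strongly connected component of size ≥ 2 (or has a self-loop).
The vertices on cycles are {0, 2, 4, 6, 7, 8, 10} — 7 in total.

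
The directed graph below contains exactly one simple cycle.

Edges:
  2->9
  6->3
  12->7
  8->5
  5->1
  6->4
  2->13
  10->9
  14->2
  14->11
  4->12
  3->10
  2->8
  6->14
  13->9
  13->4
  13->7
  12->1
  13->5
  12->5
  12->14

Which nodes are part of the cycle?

2, 4, 12, 13, 14

DFS with gray/black marking from 14:
14 gray
  2 gray
    13 gray
      9 gray
      9 black
      4 gray
        12 gray
          5 gray
            1 gray
            1 black
          5 black
          12→1: 1 black — skip
          7 gray
          7 black
          12→14: 14 is gray → back edge
Back edge closes the cycle 14 → 2 → 13 → 4 → 12 → 14; its vertices are {2, 4, 12, 13, 14}.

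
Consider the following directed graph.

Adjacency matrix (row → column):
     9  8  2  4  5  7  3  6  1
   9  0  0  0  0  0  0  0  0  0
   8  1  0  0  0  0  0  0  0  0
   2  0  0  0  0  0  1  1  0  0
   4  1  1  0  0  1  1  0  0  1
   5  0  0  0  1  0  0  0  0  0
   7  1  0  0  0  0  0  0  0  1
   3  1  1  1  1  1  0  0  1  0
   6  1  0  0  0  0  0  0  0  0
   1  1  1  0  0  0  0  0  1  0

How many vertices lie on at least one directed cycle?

A vertex is on a directed cycle iff it belongs to a strongly connected component of size ≥ 2 (or has a self-loop).
The vertices on cycles are {2, 3, 4, 5} — 4 in total.

4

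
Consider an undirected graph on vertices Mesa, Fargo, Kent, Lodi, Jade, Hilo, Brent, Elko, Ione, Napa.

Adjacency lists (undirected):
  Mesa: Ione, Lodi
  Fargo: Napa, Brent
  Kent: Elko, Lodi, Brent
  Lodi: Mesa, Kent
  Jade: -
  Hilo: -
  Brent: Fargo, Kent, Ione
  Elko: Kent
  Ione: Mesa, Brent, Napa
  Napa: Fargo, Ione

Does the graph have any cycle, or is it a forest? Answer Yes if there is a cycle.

Yes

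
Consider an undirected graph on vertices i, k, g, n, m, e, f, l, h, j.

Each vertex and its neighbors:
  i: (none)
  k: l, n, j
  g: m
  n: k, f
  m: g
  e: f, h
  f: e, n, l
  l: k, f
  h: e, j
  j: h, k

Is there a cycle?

Yes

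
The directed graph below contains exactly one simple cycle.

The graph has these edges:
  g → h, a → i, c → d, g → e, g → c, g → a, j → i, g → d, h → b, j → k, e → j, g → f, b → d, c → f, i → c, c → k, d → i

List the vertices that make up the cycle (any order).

DFS with gray/black marking from c:
c gray
  d gray
    i gray
      i→c: c is gray → back edge
Back edge closes the cycle c → d → i → c; its vertices are {c, d, i}.

c, d, i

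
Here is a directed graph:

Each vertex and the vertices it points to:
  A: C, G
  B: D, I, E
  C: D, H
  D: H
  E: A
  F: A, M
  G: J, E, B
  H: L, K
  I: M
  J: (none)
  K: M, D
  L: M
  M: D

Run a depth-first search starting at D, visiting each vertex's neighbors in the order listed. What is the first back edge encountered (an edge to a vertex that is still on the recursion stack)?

M->D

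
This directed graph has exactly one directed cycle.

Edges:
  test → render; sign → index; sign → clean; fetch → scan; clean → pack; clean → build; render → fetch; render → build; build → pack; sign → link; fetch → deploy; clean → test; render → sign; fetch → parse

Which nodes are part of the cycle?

sign, test, clean, render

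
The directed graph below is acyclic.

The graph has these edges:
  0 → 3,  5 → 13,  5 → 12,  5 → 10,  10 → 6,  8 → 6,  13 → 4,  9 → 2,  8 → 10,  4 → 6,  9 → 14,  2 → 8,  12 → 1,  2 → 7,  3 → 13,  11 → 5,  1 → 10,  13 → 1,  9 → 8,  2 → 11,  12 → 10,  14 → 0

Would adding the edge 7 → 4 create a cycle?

Adding 7→4 creates a cycle iff 4 can already reach 7.
Explore from 4: no path reaches 7. The graph stays acyclic.

No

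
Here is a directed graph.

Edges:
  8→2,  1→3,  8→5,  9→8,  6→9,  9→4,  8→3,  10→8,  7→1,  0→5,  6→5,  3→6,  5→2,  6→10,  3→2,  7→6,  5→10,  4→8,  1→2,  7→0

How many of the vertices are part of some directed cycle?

A vertex is on a directed cycle iff it belongs to a strongly connected component of size ≥ 2 (or has a self-loop).
The vertices on cycles are {3, 4, 5, 6, 8, 9, 10} — 7 in total.

7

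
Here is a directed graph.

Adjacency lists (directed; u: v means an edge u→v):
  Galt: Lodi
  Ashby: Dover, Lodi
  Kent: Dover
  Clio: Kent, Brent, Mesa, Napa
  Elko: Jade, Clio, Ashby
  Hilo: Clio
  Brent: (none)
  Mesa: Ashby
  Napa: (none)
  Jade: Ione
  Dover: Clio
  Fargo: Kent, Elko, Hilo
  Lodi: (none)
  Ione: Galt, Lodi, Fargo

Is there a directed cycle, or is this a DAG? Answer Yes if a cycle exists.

Yes

DFS with white/gray/black marking, starting from Galt:
Galt gray
  Lodi gray
  Lodi black
Galt black
Ashby gray
  Dover gray
    Clio gray
      Kent gray
        Kent→Dover: Dover is gray → back edge
Back edge found, so a cycle exists: Dover → Clio → Kent → Dover.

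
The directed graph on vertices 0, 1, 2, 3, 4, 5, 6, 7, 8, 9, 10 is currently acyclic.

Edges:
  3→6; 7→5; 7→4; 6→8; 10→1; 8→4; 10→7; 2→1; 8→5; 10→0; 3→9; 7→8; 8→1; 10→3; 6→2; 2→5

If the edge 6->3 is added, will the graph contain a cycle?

Yes

Adding 6→3 creates a cycle iff 3 can already reach 6.
Path from 3: 3 → 6.
So 3 → … → 6 → 3 is a cycle.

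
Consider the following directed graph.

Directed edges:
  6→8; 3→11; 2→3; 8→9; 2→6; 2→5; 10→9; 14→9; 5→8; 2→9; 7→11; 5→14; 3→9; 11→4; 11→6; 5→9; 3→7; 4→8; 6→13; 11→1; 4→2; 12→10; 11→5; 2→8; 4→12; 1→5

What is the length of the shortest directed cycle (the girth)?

4

For each vertex v, BFS finds the shortest path from v back to v.
The shortest such closed walk is 3 → 11 → 4 → 2 → 3, length 4.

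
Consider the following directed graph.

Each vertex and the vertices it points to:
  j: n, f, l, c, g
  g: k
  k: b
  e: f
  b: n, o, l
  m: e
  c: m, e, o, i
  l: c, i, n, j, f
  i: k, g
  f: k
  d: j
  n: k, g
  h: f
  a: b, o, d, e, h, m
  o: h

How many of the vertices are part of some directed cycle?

13

A vertex is on a directed cycle iff it belongs to a strongly connected component of size ≥ 2 (or has a self-loop).
The vertices on cycles are {b, c, e, f, g, h, i, j, k, l, m, n, o} — 13 in total.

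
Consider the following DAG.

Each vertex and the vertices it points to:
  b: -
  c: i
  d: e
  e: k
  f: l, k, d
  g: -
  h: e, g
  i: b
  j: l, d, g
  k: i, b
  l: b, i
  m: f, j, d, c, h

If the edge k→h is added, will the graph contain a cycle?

Yes

Adding k→h creates a cycle iff h can already reach k.
Path from h: h → e → k.
So h → … → k → h is a cycle.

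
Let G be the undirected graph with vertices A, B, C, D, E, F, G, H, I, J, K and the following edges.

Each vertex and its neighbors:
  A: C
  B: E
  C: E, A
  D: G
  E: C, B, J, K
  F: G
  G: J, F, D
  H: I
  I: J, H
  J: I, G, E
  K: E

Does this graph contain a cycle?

No

DFS, tracking each vertex's parent; an edge to a visited non-parent vertex closes a cycle.
Start from K:
visit K (parent –)
  visit E (parent K)
    visit C (parent E)
      C–E: parent, skip
      visit A (parent C)
        A–C: parent, skip
    visit B (parent E)
      B–E: parent, skip
    visit J (parent E)
      visit I (parent J)
        I–J: parent, skip
        visit H (parent I)
          H–I: parent, skip
      visit G (parent J)
        G–J: parent, skip
        visit F (parent G)
          F–G: parent, skip
        visit D (parent G)
          D–G: parent, skip
      J–E: parent, skip
    E–K: parent, skip
No non-parent visited neighbor found — the graph is a forest.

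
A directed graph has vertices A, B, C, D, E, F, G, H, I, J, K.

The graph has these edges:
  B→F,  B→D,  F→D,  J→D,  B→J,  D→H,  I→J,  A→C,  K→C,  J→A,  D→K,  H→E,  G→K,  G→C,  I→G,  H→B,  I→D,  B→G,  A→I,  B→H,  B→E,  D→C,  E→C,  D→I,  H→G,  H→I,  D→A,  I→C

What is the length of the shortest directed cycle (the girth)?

2

For each vertex v, BFS finds the shortest path from v back to v.
The shortest such closed walk is H → B → H, length 2.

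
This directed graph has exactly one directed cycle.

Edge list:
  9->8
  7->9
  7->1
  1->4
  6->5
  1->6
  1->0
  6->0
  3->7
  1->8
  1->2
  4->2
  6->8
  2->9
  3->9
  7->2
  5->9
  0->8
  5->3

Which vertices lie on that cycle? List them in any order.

1, 3, 5, 6, 7

DFS with gray/black marking from 3:
3 gray
  9 gray
    8 gray
    8 black
  9 black
  7 gray
    2 gray
      2→9: 9 black — skip
    2 black
    7→9: 9 black — skip
    1 gray
      1→8: 8 black — skip
      0 gray
        0→8: 8 black — skip
      0 black
      6 gray
        5 gray
          5→3: 3 is gray → back edge
Back edge closes the cycle 3 → 7 → 1 → 6 → 5 → 3; its vertices are {1, 3, 5, 6, 7}.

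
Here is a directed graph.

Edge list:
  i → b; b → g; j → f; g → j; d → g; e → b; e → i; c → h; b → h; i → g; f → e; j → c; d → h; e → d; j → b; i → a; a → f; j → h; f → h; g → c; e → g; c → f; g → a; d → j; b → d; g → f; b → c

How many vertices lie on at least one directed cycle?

A vertex is on a directed cycle iff it belongs to a strongly connected component of size ≥ 2 (or has a self-loop).
The vertices on cycles are {a, b, c, d, e, f, g, i, j} — 9 in total.

9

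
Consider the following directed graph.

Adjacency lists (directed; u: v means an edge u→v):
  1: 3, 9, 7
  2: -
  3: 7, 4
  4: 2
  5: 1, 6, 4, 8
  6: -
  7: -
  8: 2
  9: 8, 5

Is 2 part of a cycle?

2 lies on a cycle iff there is a path from 2 back to itself.
Exploring from 2, it never reaches itself; equivalently, its strongly connected component is a singleton.

No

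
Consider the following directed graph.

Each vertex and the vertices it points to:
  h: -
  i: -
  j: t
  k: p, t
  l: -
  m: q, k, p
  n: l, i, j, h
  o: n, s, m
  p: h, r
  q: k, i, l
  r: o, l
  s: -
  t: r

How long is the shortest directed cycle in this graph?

4

For each vertex v, BFS finds the shortest path from v back to v.
The shortest such closed walk is o → m → p → r → o, length 4.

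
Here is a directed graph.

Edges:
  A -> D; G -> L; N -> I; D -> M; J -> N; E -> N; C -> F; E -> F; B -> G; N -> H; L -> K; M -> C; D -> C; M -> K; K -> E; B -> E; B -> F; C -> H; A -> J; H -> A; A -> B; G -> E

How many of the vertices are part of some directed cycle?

12

A vertex is on a directed cycle iff it belongs to a strongly connected component of size ≥ 2 (or has a self-loop).
The vertices on cycles are {A, B, C, D, E, G, H, J, K, L, M, N} — 12 in total.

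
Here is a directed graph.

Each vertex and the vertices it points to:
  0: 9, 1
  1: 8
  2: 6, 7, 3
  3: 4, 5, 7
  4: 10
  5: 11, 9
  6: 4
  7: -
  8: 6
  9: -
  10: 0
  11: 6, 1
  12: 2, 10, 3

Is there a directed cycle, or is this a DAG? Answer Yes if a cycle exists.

Yes

DFS with white/gray/black marking, starting from 7:
7 gray
7 black
0 gray
  9 gray
  9 black
  1 gray
    8 gray
      6 gray
        4 gray
          10 gray
            10→0: 0 is gray → back edge
Back edge found, so a cycle exists: 0 → 1 → 8 → 6 → 4 → 10 → 0.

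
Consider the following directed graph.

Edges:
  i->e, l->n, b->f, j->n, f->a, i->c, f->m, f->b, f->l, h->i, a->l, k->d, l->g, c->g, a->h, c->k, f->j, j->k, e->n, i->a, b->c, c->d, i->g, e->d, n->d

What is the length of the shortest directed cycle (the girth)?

For each vertex v, BFS finds the shortest path from v back to v.
The shortest such closed walk is f → b → f, length 2.

2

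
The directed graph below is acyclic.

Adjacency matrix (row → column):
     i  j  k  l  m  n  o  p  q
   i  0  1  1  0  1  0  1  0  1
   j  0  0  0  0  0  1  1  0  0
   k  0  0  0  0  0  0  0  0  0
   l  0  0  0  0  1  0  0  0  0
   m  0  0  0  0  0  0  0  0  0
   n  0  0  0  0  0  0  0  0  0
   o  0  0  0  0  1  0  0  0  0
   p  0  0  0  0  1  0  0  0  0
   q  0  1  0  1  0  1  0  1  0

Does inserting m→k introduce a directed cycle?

No

Adding m→k creates a cycle iff k can already reach m.
Explore from k: no path reaches m. The graph stays acyclic.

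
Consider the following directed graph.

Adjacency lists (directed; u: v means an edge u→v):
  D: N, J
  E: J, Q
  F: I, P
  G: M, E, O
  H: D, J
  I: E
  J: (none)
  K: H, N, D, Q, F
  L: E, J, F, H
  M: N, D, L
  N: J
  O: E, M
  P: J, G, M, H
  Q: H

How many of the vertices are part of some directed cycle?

6

A vertex is on a directed cycle iff it belongs to a strongly connected component of size ≥ 2 (or has a self-loop).
The vertices on cycles are {F, G, L, M, O, P} — 6 in total.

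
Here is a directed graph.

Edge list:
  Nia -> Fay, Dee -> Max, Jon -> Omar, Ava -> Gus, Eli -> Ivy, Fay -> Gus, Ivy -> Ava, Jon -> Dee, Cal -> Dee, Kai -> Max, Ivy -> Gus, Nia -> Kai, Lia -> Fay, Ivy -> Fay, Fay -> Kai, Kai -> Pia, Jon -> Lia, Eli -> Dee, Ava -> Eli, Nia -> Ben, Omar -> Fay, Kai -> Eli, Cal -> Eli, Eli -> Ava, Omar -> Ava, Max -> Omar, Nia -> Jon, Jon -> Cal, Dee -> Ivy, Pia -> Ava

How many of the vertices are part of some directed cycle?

A vertex is on a directed cycle iff it belongs to a strongly connected component of size ≥ 2 (or has a self-loop).
The vertices on cycles are {Ava, Dee, Eli, Fay, Ivy, Kai, Max, Pia, Omar} — 9 in total.

9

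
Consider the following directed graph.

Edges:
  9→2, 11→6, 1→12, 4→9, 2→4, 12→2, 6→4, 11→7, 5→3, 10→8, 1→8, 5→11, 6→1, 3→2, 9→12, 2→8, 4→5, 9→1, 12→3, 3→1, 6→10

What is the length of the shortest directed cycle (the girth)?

For each vertex v, BFS finds the shortest path from v back to v.
The shortest such closed walk is 4 → 9 → 2 → 4, length 3.

3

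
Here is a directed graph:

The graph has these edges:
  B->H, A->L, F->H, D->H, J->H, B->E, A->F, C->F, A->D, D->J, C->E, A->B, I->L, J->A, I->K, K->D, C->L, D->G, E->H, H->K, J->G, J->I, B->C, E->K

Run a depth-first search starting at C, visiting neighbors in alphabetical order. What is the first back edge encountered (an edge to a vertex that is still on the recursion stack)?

DFS from C (visiting neighbors in alphabetical order); mark gray on enter, black on exit:
C gray
  E gray
    H gray
      K gray
        D gray
          G gray
          G black
          D→H: H is gray → back edge
First back edge: D → H.

D→H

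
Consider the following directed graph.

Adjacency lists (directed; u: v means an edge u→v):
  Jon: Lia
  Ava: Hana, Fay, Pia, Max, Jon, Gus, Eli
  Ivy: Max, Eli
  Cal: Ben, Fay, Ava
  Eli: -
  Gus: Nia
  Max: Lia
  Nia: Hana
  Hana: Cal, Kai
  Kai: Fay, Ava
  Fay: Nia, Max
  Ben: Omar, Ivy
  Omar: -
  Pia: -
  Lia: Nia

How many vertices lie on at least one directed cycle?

12

A vertex is on a directed cycle iff it belongs to a strongly connected component of size ≥ 2 (or has a self-loop).
The vertices on cycles are {Ava, Ben, Cal, Fay, Gus, Ivy, Jon, Kai, Lia, Max, Nia, Hana} — 12 in total.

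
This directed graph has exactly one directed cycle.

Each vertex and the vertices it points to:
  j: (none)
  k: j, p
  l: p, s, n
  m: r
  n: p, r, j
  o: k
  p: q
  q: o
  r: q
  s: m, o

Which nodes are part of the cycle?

k, o, p, q

DFS with gray/black marking from o:
o gray
  k gray
    j gray
    j black
    p gray
      q gray
        q→o: o is gray → back edge
Back edge closes the cycle o → k → p → q → o; its vertices are {k, o, p, q}.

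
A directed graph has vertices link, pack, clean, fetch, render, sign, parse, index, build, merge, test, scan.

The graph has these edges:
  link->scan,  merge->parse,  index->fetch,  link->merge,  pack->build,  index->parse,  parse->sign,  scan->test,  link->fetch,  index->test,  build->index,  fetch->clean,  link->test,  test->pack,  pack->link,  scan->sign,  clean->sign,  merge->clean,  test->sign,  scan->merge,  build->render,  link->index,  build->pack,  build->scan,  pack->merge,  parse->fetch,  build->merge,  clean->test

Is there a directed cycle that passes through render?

render lies on a cycle iff there is a path from render back to itself.
Exploring from render, it never reaches itself; equivalently, its strongly connected component is a singleton.

No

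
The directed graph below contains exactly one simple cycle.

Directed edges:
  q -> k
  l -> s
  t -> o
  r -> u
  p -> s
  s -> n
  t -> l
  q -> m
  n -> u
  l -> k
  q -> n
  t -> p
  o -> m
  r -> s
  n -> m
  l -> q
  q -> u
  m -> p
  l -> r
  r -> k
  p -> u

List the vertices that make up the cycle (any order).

DFS with gray/black marking from p:
p gray
  s gray
    n gray
      m gray
        m→p: p is gray → back edge
Back edge closes the cycle p → s → n → m → p; its vertices are {m, n, p, s}.

m, n, p, s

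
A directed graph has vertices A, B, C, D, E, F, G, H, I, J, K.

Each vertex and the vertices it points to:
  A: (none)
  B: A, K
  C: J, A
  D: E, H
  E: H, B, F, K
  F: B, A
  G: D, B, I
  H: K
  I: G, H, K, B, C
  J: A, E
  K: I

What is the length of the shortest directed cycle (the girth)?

2

For each vertex v, BFS finds the shortest path from v back to v.
The shortest such closed walk is G → I → G, length 2.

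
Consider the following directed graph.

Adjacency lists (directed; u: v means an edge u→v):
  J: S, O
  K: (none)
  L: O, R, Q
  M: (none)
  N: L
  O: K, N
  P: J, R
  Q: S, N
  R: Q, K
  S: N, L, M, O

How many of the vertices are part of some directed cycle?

6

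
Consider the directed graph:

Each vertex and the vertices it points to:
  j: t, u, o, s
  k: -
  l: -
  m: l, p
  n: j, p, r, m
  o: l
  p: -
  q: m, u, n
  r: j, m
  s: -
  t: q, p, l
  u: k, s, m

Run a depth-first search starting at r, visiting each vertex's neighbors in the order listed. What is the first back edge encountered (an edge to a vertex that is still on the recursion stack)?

n->j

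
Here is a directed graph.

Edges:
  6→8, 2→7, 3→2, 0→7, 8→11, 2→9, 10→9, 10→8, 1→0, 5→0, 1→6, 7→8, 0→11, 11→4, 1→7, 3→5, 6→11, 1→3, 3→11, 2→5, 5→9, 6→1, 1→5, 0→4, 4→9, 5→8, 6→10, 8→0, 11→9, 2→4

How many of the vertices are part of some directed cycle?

5

A vertex is on a directed cycle iff it belongs to a strongly connected component of size ≥ 2 (or has a self-loop).
The vertices on cycles are {0, 1, 6, 7, 8} — 5 in total.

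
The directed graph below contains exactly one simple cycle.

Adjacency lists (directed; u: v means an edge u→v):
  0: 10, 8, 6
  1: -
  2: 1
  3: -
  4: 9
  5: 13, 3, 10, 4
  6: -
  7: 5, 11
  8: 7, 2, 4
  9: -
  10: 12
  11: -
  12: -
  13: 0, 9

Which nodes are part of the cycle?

DFS with gray/black marking from 0:
0 gray
  10 gray
    12 gray
    12 black
  10 black
  8 gray
    7 gray
      5 gray
        13 gray
          13→0: 0 is gray → back edge
Back edge closes the cycle 0 → 8 → 7 → 5 → 13 → 0; its vertices are {0, 5, 7, 8, 13}.

0, 5, 7, 8, 13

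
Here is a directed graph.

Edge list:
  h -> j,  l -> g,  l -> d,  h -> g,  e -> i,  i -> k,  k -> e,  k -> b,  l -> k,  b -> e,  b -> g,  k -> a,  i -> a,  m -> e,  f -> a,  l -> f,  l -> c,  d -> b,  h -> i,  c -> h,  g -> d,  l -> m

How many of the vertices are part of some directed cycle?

A vertex is on a directed cycle iff it belongs to a strongly connected component of size ≥ 2 (or has a self-loop).
The vertices on cycles are {b, d, e, g, i, k} — 6 in total.

6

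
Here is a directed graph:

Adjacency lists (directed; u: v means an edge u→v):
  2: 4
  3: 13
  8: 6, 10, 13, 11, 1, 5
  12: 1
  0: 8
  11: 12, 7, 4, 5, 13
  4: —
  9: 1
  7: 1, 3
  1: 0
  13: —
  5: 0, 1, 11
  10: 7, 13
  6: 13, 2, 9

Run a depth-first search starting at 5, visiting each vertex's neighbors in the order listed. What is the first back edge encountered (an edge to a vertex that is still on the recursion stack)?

1→0

DFS from 5 (visiting each vertex's neighbors in the order listed); mark gray on enter, black on exit:
5 gray
  0 gray
    8 gray
      6 gray
        13 gray
        13 black
        2 gray
          4 gray
          4 black
        2 black
        9 gray
          1 gray
            1→0: 0 is gray → back edge
First back edge: 1 → 0.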